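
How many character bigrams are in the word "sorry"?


Word: "sorry" (length 5)
Number of 2-grams = length - 2 + 1 = 5 - 2 + 1
= 4


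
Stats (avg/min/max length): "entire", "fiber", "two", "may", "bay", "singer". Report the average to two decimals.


Lengths: "entire"=6, "fiber"=5, "two"=3, "may"=3, "bay"=3, "singer"=6
Sum = 26, Count = 6
Average = 26/6 = 4.33
= avg=4.33, min=3, max=6


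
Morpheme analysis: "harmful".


Word: "harmful"
Morphemes: harm / -ful
Each morpheme carries meaning
= 2 morphemes


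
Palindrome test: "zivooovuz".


Word: "zivooovuz"
Reversed: "zuvoooviz"
Forward == Backward? zivooovuz != zuvoooviz
Palindrome = No


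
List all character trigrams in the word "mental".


Word: "mental" (length 6)
Number of trigrams = 6 - 3 + 1 = 4
  Position 0: "men"
  Position 1: "ent"
  Position 2: "nta"
  Position 3: "tal"
Trigrams = "men", "ent", "nta", "tal"


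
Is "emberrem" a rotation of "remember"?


Word: "remember", Candidate: "emberrem"
Method: check if candidate is substring of word+word
"rememberremember" contains "emberrem"? Yes
Is rotation = Yes


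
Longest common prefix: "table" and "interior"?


Word 1: "table"
Word 2: "interior"
Comparing from start:
  Pos 0: 't' != 'i' (stop)
LCP = "" (length 0)


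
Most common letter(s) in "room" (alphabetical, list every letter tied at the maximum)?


Word: "room"
Letter counts:
  'm': 1
  'o': 2
  'r': 1
Maximum count = 2
Most frequent = 'o' (2 times each)


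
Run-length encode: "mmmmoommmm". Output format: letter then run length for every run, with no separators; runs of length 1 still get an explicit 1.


String: "mmmmoommmm"
Scanning for consecutive runs:
  'm' x 4
  'o' x 2
  'm' x 4
RLE = "m4o2m4"


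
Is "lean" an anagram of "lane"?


Word 1: "lane" → sorted: aeln
Word 2: "lean" → sorted: aeln
Same letters? aeln == aeln
Anagram = Yes


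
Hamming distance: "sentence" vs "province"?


Comparing character by character (same length = 8):
  Pos 0: 's' vs 'p' !=
  Pos 1: 'e' vs 'r' !=
  Pos 2: 'n' vs 'o' !=
  Pos 3: 't' vs 'v' !=
  Pos 4: 'e' vs 'i' !=
  Pos 5: 'n' vs 'n' =
  Pos 6: 'c' vs 'c' =
  Pos 7: 'e' vs 'e' =
Hamming distance = 5


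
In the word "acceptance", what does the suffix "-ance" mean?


Suffix: -ance
As in: acceptance -> accept + -ance
Meaning = state of


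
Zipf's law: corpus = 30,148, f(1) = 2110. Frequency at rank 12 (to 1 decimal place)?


Zipf's law: f(r) = f(1) / r
f(1) = 2110
f(12) = 2110 / 12
= 175.8 occurrences


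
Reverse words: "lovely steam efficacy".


Original: "lovely steam efficacy"
Words (1..n): lovely | steam | efficacy
Reversed (n..1): efficacy | steam | lovely
Result = "efficacy steam lovely"


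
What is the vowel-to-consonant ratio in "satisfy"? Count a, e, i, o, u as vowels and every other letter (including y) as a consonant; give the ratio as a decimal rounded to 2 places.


Word: "satisfy"
Vowels (a,e,i,o,u): 2
Consonants: 5
Ratio = 2/5
= 0.40


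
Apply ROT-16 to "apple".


Word: "apple"
Shift: 16
Each letter → (letter + shift) mod 26:
  'a' (0) + 16 = 16 → 'q'
  'p' (15) + 16 = 5 → 'f'
  'p' (15) + 16 = 5 → 'f'
  'l' (11) + 16 = 1 → 'b'
  'e' (4) + 16 = 20 → 'u'
Result = "qffbu"


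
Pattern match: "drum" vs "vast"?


Pattern of "drum": [0, 1, 2, 3]
Pattern of "vast": [0, 1, 2, 3]
Patterns match
Same pattern = Yes


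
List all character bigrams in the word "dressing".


Word: "dressing" (length 8)
Number of bigrams = 8 - 2 + 1 = 7
  Position 0: "dr"
  Position 1: "re"
  Position 2: "es"
  Position 3: "ss"
  Position 4: "si"
  Position 5: "in"
  Position 6: "ng"
Bigrams = "dr", "re", "es", "ss", "si", "in", "ng"


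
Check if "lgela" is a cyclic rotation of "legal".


Word: "legal", Candidate: "lgela"
Method: check if candidate is substring of word+word
"legallegal" contains "lgela"? No
Is rotation = No


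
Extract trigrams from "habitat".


Word: "habitat" (length 7)
Number of trigrams = 7 - 3 + 1 = 5
  Position 0: "hab"
  Position 1: "abi"
  Position 2: "bit"
  Position 3: "ita"
  Position 4: "tat"
Trigrams = "hab", "abi", "bit", "ita", "tat"


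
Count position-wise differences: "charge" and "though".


Comparing character by character (same length = 6):
  Pos 0: 'c' vs 't' !=
  Pos 1: 'h' vs 'h' =
  Pos 2: 'a' vs 'o' !=
  Pos 3: 'r' vs 'u' !=
  Pos 4: 'g' vs 'g' =
  Pos 5: 'e' vs 'h' !=
Hamming distance = 4


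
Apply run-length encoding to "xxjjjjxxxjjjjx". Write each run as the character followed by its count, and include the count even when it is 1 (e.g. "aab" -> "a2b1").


String: "xxjjjjxxxjjjjx"
Scanning for consecutive runs:
  'x' x 2
  'j' x 4
  'x' x 3
  'j' x 4
  'x' x 1
RLE = "x2j4x3j4x1"


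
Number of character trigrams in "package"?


Word: "package" (length 7)
Number of 3-grams = length - 3 + 1 = 7 - 3 + 1
= 5


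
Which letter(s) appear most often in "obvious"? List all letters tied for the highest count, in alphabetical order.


Word: "obvious"
Letter counts:
  'b': 1
  'i': 1
  'o': 2
  's': 1
  'u': 1
  'v': 1
Maximum count = 2
Most frequent = 'o' (2 times each)


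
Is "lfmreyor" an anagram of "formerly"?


Word 1: "formerly" → sorted: eflmorry
Word 2: "lfmreyor" → sorted: eflmorry
Same letters? eflmorry == eflmorry
Anagram = Yes


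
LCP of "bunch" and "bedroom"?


Word 1: "bunch"
Word 2: "bedroom"
Comparing from start:
  Pos 0: 'b' == 'b'
  Pos 1: 'u' != 'e' (stop)
LCP = "b" (length 1)


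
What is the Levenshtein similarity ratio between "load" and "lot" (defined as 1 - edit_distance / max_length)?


Word 1: "load" (length 4)
Word 2: "lot" (length 3)
One optimal edit sequence:
  1. keep 'l'
  2. keep 'o'
  3. delete 'a'  (+1)
  4. substitute 'd' -> 't'  (+1)
Edit distance = 2
Max length = max(4, 3) = 4
Similarity = 1 - 2/4
= 0.5000


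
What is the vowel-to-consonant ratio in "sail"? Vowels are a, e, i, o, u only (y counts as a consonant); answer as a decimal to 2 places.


Word: "sail"
Vowels (a,e,i,o,u): 2
Consonants: 2
Ratio = 2/2
= 1.00


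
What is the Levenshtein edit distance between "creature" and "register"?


Word 1: "creature" (length 8)
Word 2: "register" (length 8)
One optimal edit sequence (insert/delete/substitute each cost 1):
  1. delete 'c'  (+1)
  2. keep 'r'
  3. keep 'e'
  4. substitute 'a' -> 'g'  (+1)
  5. substitute 't' -> 'i'  (+1)
  6. substitute 'u' -> 's'  (+1)
  7. substitute 'r' -> 't'  (+1)
  8. keep 'e'
  9. insert 'r'  (+1)
Total edit operations: 6
Edit distance = 6


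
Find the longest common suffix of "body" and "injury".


Word 1: "body"
Word 2: "injury"
Comparing from end:
  Pos -1: 'y' == 'y'
  Pos -2: 'd' != 'r' (stop)
LCS = "y" (length 1)


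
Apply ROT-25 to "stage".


Word: "stage"
Shift: 25
Each letter → (letter + shift) mod 26:
  's' (18) + 25 = 17 → 'r'
  't' (19) + 25 = 18 → 's'
  'a' (0) + 25 = 25 → 'z'
  'g' (6) + 25 = 5 → 'f'
  'e' (4) + 25 = 3 → 'd'
Result = "rszfd"


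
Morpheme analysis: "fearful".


Word: "fearful"
Morphemes: fear / -ful
Each morpheme carries meaning
= 2 morphemes


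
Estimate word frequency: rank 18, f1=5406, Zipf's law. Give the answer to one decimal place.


Zipf's law: f(r) = f(1) / r
f(1) = 5406
f(18) = 5406 / 18
= 300.3 occurrences


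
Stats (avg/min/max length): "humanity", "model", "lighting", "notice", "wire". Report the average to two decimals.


Lengths: "humanity"=8, "model"=5, "lighting"=8, "notice"=6, "wire"=4
Sum = 31, Count = 5
Average = 31/5 = 6.20
= avg=6.20, min=4, max=8


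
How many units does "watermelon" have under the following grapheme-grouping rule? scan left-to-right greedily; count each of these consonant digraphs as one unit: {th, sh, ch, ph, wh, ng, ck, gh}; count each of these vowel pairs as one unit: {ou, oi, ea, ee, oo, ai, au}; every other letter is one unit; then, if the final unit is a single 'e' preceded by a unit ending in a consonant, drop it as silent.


Word: "watermelon" (10 letters)
Left-to-right scan:
  [1] 'w' (letter)
  [2] 'a' (letter)
  [3] 't' (letter)
  [4] 'e' (letter)
  [5] 'r' (letter)
  [6] 'm' (letter)
  [7] 'e' (letter)
  [8] 'l' (letter)
  [9] 'o' (letter)
  [10] 'n' (letter)
Units from scan: 10
Sound units = 10 units


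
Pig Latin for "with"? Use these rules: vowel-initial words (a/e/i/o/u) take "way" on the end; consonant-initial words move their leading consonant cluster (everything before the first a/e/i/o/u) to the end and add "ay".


Word: "with"
Starts with consonant(s) → move to end, add 'ay'
Consonant cluster: "w"
Pig Latin = "ithway"


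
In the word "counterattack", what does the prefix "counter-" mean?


Prefix: counter-
As in: counterattack -> counter- + attack
Meaning = against / opposite


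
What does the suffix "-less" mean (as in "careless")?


Suffix: -less
As in: careless -> care + -less
Meaning = without


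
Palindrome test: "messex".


Word: "messex"
Reversed: "xessem"
Forward == Backward? messex != xessem
Palindrome = No


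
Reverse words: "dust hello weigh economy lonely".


Original: "dust hello weigh economy lonely"
Words (1..n): dust | hello | weigh | economy | lonely
Reversed (n..1): lonely | economy | weigh | hello | dust
Result = "lonely economy weigh hello dust"


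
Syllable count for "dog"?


Word: "dog"
Syllable breakdown: dog
Counting: 1 part
= 1 syllable


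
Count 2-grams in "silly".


Word: "silly" (length 5)
Number of 2-grams = length - 2 + 1 = 5 - 2 + 1
= 4


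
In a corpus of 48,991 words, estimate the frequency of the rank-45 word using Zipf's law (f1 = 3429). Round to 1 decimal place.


Zipf's law: f(r) = f(1) / r
f(1) = 3429
f(45) = 3429 / 45
= 76.2 occurrences


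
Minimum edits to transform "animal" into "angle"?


Word 1: "animal" (length 6)
Word 2: "angle" (length 5)
One optimal edit sequence (insert/delete/substitute each cost 1):
  1. keep 'a'
  2. keep 'n'
  3. delete 'i'  (+1)
  4. substitute 'm' -> 'g'  (+1)
  5. substitute 'a' -> 'l'  (+1)
  6. substitute 'l' -> 'e'  (+1)
Total edit operations: 4
Edit distance = 4


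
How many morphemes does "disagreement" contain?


Word: "disagreement"
Morphemes: dis- | agree | -ment
Each morpheme carries meaning
= 3 morphemes


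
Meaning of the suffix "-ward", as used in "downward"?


Suffix: -ward
As in: downward -> down + -ward
Meaning = in the direction of


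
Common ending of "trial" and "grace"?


Word 1: "trial"
Word 2: "grace"
Comparing from end:
  Pos -1: 'l' != 'e' (stop)
LCS = "" (length 0)


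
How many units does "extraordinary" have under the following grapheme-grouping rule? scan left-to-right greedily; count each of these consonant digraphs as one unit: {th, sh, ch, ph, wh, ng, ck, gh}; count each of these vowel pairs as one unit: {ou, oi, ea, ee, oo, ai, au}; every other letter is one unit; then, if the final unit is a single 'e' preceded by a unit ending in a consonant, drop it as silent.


Word: "extraordinary" (13 letters)
Left-to-right scan:
  1. 'e' (letter)
  2. 'x' (letter)
  3. 't' (letter)
  4. 'r' (letter)
  5. 'a' (letter)
  6. 'o' (letter)
  7. 'r' (letter)
  8. 'd' (letter)
  9. 'i' (letter)
  10. 'n' (letter)
  11. 'a' (letter)
  12. 'r' (letter)
  13. 'y' (letter)
Units from scan: 13
Sound units = 13 units


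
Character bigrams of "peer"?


Word: "peer" (length 4)
Number of bigrams = 4 - 2 + 1 = 3
  Position 0: "pe"
  Position 1: "ee"
  Position 2: "er"
Bigrams = "pe", "ee", "er"


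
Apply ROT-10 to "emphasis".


Word: "emphasis"
Shift: 10
Each letter → (letter + shift) mod 26:
  'e' (4) + 10 = 14 → 'o'
  'm' (12) + 10 = 22 → 'w'
  'p' (15) + 10 = 25 → 'z'
  'h' (7) + 10 = 17 → 'r'
  'a' (0) + 10 = 10 → 'k'
  's' (18) + 10 = 2 → 'c'
  'i' (8) + 10 = 18 → 's'
  's' (18) + 10 = 2 → 'c'
Result = "owzrkcsc"


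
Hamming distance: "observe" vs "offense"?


Comparing character by character (same length = 7):
  Pos 0: 'o' vs 'o' =
  Pos 1: 'b' vs 'f' !=
  Pos 2: 's' vs 'f' !=
  Pos 3: 'e' vs 'e' =
  Pos 4: 'r' vs 'n' !=
  Pos 5: 'v' vs 's' !=
  Pos 6: 'e' vs 'e' =
Hamming distance = 4


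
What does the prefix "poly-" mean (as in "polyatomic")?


Prefix: poly-
Example: polyatomic = poly- + atomic
Meaning = many


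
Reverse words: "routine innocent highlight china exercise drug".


Original: "routine innocent highlight china exercise drug"
Words (1..n): routine | innocent | highlight | china | exercise | drug
Reversed (n..1): drug | exercise | china | highlight | innocent | routine
Result = "drug exercise china highlight innocent routine"


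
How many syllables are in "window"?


Word: "window"
Syllable breakdown: win-dow
Counting: 2 parts
= 2 syllables


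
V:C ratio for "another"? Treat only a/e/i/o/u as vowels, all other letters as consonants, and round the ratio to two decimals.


Word: "another"
Vowels (a,e,i,o,u): 3
Consonants: 4
Ratio = 3/4
= 0.75


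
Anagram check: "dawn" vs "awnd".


Word 1: "dawn" → sorted: adnw
Word 2: "awnd" → sorted: adnw
Same letters? adnw == adnw
Anagram = Yes


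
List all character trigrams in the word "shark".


Word: "shark" (length 5)
Number of trigrams = 5 - 3 + 1 = 3
  Position 0: "sha"
  Position 1: "har"
  Position 2: "ark"
Trigrams = "sha", "har", "ark"


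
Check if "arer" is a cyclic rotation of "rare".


Word: "rare", Candidate: "arer"
Method: check if candidate is substring of word+word
"rarerare" contains "arer"? Yes
Is rotation = Yes


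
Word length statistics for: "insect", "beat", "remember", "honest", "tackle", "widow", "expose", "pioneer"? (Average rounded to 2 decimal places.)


Lengths: "insect"=6, "beat"=4, "remember"=8, "honest"=6, "tackle"=6, "widow"=5, "expose"=6, "pioneer"=7
Sum = 48, Count = 8
Average = 48/8 = 6.00
= avg=6.00, min=4, max=8


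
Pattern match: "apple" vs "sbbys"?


Pattern of "apple": [0, 1, 1, 2, 3]
Pattern of "sbbys": [0, 1, 1, 2, 0]
Patterns do not match
Same pattern = No


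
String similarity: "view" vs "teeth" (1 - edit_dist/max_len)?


Word 1: "view" (length 4)
Word 2: "teeth" (length 5)
One optimal edit sequence:
  1. substitute 'v' -> 't'  (+1)
  2. substitute 'i' -> 'e'  (+1)
  3. keep 'e'
  4. insert 't'  (+1)
  5. substitute 'w' -> 'h'  (+1)
Edit distance = 4
Max length = max(4, 5) = 5
Similarity = 1 - 4/5
= 0.2000


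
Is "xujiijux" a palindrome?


Word: "xujiijux"
Reversed: "xujiijux"
Forward == Backward? xujiijux == xujiijux
Palindrome = Yes


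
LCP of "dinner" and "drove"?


Word 1: "dinner"
Word 2: "drove"
Comparing from start:
  Pos 0: 'd' == 'd'
  Pos 1: 'i' != 'r' (stop)
LCP = "d" (length 1)


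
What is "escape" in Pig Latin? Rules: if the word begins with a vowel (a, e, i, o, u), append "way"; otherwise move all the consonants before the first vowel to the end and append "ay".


Word: "escape"
Starts with vowel → add 'way'
Pig Latin = "escapeway"


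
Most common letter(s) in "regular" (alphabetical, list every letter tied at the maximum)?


Word: "regular"
Letter counts:
  'a': 1
  'e': 1
  'g': 1
  'l': 1
  'r': 2
  'u': 1
Maximum count = 2
Most frequent = 'r' (2 times each)


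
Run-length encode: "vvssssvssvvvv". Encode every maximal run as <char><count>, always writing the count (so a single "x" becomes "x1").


String: "vvssssvssvvvv"
Scanning for consecutive runs:
  'v' x 2
  's' x 4
  'v' x 1
  's' x 2
  'v' x 4
RLE = "v2s4v1s2v4"


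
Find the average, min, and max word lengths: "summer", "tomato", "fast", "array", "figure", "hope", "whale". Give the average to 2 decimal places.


Lengths: "summer"=6, "tomato"=6, "fast"=4, "array"=5, "figure"=6, "hope"=4, "whale"=5
Sum = 36, Count = 7
Average = 36/7 = 5.14
= avg=5.14, min=4, max=6


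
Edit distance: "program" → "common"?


Word 1: "program" (length 7)
Word 2: "common" (length 6)
One optimal edit sequence (insert/delete/substitute each cost 1):
  1. delete 'p'  (+1)
  2. substitute 'r' -> 'c'  (+1)
  3. keep 'o'
  4. substitute 'g' -> 'm'  (+1)
  5. substitute 'r' -> 'm'  (+1)
  6. substitute 'a' -> 'o'  (+1)
  7. substitute 'm' -> 'n'  (+1)
Total edit operations: 6
Edit distance = 6


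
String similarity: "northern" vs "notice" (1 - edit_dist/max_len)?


Word 1: "northern" (length 8)
Word 2: "notice" (length 6)
One optimal edit sequence:
  1. keep 'n'
  2. keep 'o'
  3. delete 'r'  (+1)
  4. keep 't'
  5. delete 'h'  (+1)
  6. substitute 'e' -> 'i'  (+1)
  7. substitute 'r' -> 'c'  (+1)
  8. substitute 'n' -> 'e'  (+1)
Edit distance = 5
Max length = max(8, 6) = 8
Similarity = 1 - 5/8
= 0.3750


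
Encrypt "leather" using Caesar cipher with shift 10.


Word: "leather"
Shift: 10
Each letter → (letter + shift) mod 26:
  'l' (11) + 10 = 21 → 'v'
  'e' (4) + 10 = 14 → 'o'
  'a' (0) + 10 = 10 → 'k'
  't' (19) + 10 = 3 → 'd'
  'h' (7) + 10 = 17 → 'r'
  'e' (4) + 10 = 14 → 'o'
  'r' (17) + 10 = 1 → 'b'
Result = "vokdrob"


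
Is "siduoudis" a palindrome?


Word: "siduoudis"
Reversed: "siduoudis"
Forward == Backward? siduoudis == siduoudis
Palindrome = Yes


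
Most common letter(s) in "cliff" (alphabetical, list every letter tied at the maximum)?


Word: "cliff"
Letter counts:
  'c': 1
  'f': 2
  'i': 1
  'l': 1
Maximum count = 2
Most frequent = 'f' (2 times each)


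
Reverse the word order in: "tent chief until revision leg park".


Original: "tent chief until revision leg park"
Words (1..n): tent | chief | until | revision | leg | park
Reversed (n..1): park | leg | revision | until | chief | tent
Result = "park leg revision until chief tent"


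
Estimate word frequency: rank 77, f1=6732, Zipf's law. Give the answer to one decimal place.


Zipf's law: f(r) = f(1) / r
f(1) = 6732
f(77) = 6732 / 77
= 87.4 occurrences


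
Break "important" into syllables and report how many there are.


Word: "important"
Syllable breakdown: im | por | tant
Counting: 3 parts
= 3 syllables


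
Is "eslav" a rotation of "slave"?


Word: "slave", Candidate: "eslav"
Method: check if candidate is substring of word+word
"slaveslave" contains "eslav"? Yes
Is rotation = Yes


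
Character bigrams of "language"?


Word: "language" (length 8)
Number of bigrams = 8 - 2 + 1 = 7
  Position 0: "la"
  Position 1: "an"
  Position 2: "ng"
  Position 3: "gu"
  Position 4: "ua"
  Position 5: "ag"
  Position 6: "ge"
Bigrams = "la", "an", "ng", "gu", "ua", "ag", "ge"


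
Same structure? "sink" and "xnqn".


Pattern of "sink": [0, 1, 2, 3]
Pattern of "xnqn": [0, 1, 2, 1]
Patterns do not match
Same pattern = No


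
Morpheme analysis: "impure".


Word: "impure"
Morphemes: im- | pure
Each morpheme carries meaning
= 2 morphemes


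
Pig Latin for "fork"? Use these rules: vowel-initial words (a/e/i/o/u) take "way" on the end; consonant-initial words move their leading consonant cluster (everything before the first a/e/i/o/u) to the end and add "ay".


Word: "fork"
Starts with consonant(s) → move to end, add 'ay'
Consonant cluster: "f"
Pig Latin = "orkfay"


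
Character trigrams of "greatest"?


Word: "greatest" (length 8)
Number of trigrams = 8 - 3 + 1 = 6
  Position 0: "gre"
  Position 1: "rea"
  Position 2: "eat"
  Position 3: "ate"
  Position 4: "tes"
  Position 5: "est"
Trigrams = "gre", "rea", "eat", "ate", "tes", "est"


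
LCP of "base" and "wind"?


Word 1: "base"
Word 2: "wind"
Comparing from start:
  Pos 0: 'b' != 'w' (stop)
LCP = "" (length 0)


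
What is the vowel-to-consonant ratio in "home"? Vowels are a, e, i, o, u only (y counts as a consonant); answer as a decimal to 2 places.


Word: "home"
Vowels (a,e,i,o,u): 2
Consonants: 2
Ratio = 2/2
= 1.00


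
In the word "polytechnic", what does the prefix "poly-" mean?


Prefix: poly-
Example: polytechnic = poly- + technic
Meaning = many


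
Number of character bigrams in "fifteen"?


Word: "fifteen" (length 7)
Number of 2-grams = length - 2 + 1 = 7 - 2 + 1
= 6


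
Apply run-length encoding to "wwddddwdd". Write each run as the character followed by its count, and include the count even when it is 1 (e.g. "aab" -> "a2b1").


String: "wwddddwdd"
Scanning for consecutive runs:
  'w' x 2
  'd' x 4
  'w' x 1
  'd' x 2
RLE = "w2d4w1d2"


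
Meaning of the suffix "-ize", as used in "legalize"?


Suffix: -ize
Example: legalize = legal + -ize
Meaning = to make


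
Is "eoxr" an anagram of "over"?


Word 1: "over" → sorted: eorv
Word 2: "eoxr" → sorted: eorx
Same letters? eorv != eorx
Anagram = No


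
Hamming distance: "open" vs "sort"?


Comparing character by character (same length = 4):
  Pos 0: 'o' vs 's' !=
  Pos 1: 'p' vs 'o' !=
  Pos 2: 'e' vs 'r' !=
  Pos 3: 'n' vs 't' !=
Hamming distance = 4


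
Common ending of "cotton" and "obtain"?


Word 1: "cotton"
Word 2: "obtain"
Comparing from end:
  Pos -1: 'n' == 'n'
  Pos -2: 'o' != 'i' (stop)
LCS = "n" (length 1)


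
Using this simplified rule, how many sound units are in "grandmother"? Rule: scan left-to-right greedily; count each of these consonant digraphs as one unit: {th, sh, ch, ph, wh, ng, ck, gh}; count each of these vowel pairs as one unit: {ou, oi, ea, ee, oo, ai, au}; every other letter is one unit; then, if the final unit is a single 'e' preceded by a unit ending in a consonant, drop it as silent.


Word: "grandmother" (11 letters)
Left-to-right scan:
  (1) 'g' (letter)
  (2) 'r' (letter)
  (3) 'a' (letter)
  (4) 'n' (letter)
  (5) 'd' (letter)
  (6) 'm' (letter)
  (7) 'o' (letter)
  (8) 'th' (digraph)
  (9) 'e' (letter)
  (10) 'r' (letter)
Units from scan: 10
Sound units = 10 units


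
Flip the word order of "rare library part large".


Original: "rare library part large"
Words (1..n): rare | library | part | large
Reversed (n..1): large | part | library | rare
Result = "large part library rare"


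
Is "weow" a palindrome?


Word: "weow"
Reversed: "woew"
Forward == Backward? weow != woew
Palindrome = No


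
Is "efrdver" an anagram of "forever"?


Word 1: "forever" → sorted: eeforrv
Word 2: "efrdver" → sorted: deefrrv
Same letters? eeforrv != deefrrv
Anagram = No


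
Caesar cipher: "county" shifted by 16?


Word: "county"
Shift: 16
Each letter → (letter + shift) mod 26:
  'c' (2) + 16 = 18 → 's'
  'o' (14) + 16 = 4 → 'e'
  'u' (20) + 16 = 10 → 'k'
  'n' (13) + 16 = 3 → 'd'
  't' (19) + 16 = 9 → 'j'
  'y' (24) + 16 = 14 → 'o'
Result = "sekdjo"


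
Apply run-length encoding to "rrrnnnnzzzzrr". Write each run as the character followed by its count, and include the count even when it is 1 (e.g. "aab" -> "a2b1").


String: "rrrnnnnzzzzrr"
Scanning for consecutive runs:
  'r' x 3
  'n' x 4
  'z' x 4
  'r' x 2
RLE = "r3n4z4r2"


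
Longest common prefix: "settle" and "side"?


Word 1: "settle"
Word 2: "side"
Comparing from start:
  Pos 0: 's' == 's'
  Pos 1: 'e' != 'i' (stop)
LCP = "s" (length 1)


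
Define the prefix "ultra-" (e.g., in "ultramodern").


Prefix: ultra-
Example: ultramodern (ultra- + modern)
Meaning = beyond


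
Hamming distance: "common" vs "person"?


Comparing character by character (same length = 6):
  Pos 0: 'c' vs 'p' !=
  Pos 1: 'o' vs 'e' !=
  Pos 2: 'm' vs 'r' !=
  Pos 3: 'm' vs 's' !=
  Pos 4: 'o' vs 'o' =
  Pos 5: 'n' vs 'n' =
Hamming distance = 4


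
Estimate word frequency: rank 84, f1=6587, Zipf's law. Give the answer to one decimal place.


Zipf's law: f(r) = f(1) / r
f(1) = 6587
f(84) = 6587 / 84
= 78.4 occurrences


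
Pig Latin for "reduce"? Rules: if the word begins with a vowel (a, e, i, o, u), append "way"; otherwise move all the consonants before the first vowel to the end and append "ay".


Word: "reduce"
Starts with consonant(s) → move to end, add 'ay'
Consonant cluster: "r"
Pig Latin = "educeray"


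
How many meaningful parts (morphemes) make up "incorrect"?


Word: "incorrect"
Morphemes: in- | correct
Each morpheme carries meaning
= 2 morphemes


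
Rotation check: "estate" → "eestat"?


Word: "estate", Candidate: "eestat"
Method: check if candidate is substring of word+word
"estateestate" contains "eestat"? Yes
Is rotation = Yes


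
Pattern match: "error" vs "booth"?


Pattern of "error": [0, 1, 1, 2, 1]
Pattern of "booth": [0, 1, 1, 2, 3]
Patterns do not match
Same pattern = No


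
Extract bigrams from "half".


Word: "half" (length 4)
Number of bigrams = 4 - 2 + 1 = 3
  Position 0: "ha"
  Position 1: "al"
  Position 2: "lf"
Bigrams = "ha", "al", "lf"


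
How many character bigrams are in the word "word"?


Word: "word" (length 4)
Number of 2-grams = length - 2 + 1 = 4 - 2 + 1
= 3


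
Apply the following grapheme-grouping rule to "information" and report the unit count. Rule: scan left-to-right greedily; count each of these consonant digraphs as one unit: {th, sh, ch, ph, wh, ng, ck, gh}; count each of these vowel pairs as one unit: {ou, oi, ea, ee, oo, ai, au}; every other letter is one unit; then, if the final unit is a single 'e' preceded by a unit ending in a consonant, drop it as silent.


Word: "information" (11 letters)
Left-to-right scan:
  [1] 'i' (letter)
  [2] 'n' (letter)
  [3] 'f' (letter)
  [4] 'o' (letter)
  [5] 'r' (letter)
  [6] 'm' (letter)
  [7] 'a' (letter)
  [8] 't' (letter)
  [9] 'i' (letter)
  [10] 'o' (letter)
  [11] 'n' (letter)
Units from scan: 11
Sound units = 11 units


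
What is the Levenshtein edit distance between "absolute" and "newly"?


Word 1: "absolute" (length 8)
Word 2: "newly" (length 5)
One optimal edit sequence (insert/delete/substitute each cost 1):
  1. delete 'a'  (+1)
  2. substitute 'b' -> 'n'  (+1)
  3. substitute 's' -> 'e'  (+1)
  4. substitute 'o' -> 'w'  (+1)
  5. keep 'l'
  6. delete 'u'  (+1)
  7. delete 't'  (+1)
  8. substitute 'e' -> 'y'  (+1)
Total edit operations: 7
Edit distance = 7


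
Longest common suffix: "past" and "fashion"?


Word 1: "past"
Word 2: "fashion"
Comparing from end:
  Pos -1: 't' != 'n' (stop)
LCS = "" (length 0)


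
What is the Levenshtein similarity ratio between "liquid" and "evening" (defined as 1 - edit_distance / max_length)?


Word 1: "liquid" (length 6)
Word 2: "evening" (length 7)
One optimal edit sequence:
  1. substitute 'l' -> 'e'  (+1)
  2. substitute 'i' -> 'v'  (+1)
  3. substitute 'q' -> 'e'  (+1)
  4. substitute 'u' -> 'n'  (+1)
  5. keep 'i'
  6. insert 'n'  (+1)
  7. substitute 'd' -> 'g'  (+1)
Edit distance = 6
Max length = max(6, 7) = 7
Similarity = 1 - 6/7
= 0.1429


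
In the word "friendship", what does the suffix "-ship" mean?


Suffix: -ship
Example: friendship = friend + -ship
Meaning = state / position


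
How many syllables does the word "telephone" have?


Word: "telephone"
Syllable breakdown: tel | e | phone
Counting: 3 parts
= 3 syllables


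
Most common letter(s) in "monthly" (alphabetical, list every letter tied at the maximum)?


Word: "monthly"
Letter counts:
  'h': 1
  'l': 1
  'm': 1
  'n': 1
  'o': 1
  't': 1
  'y': 1
Maximum count = 1
Most frequent = 'h', 'l', 'm', 'n', 'o', 't', 'y' (1 time each)


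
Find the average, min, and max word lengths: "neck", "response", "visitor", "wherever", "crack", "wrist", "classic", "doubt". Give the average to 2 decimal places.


Lengths: "neck"=4, "response"=8, "visitor"=7, "wherever"=8, "crack"=5, "wrist"=5, "classic"=7, "doubt"=5
Sum = 49, Count = 8
Average = 49/8 = 6.13
= avg=6.13, min=4, max=8


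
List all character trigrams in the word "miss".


Word: "miss" (length 4)
Number of trigrams = 4 - 3 + 1 = 2
  Position 0: "mis"
  Position 1: "iss"
Trigrams = "mis", "iss"


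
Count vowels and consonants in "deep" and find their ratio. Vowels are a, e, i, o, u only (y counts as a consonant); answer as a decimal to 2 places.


Word: "deep"
Vowels (a,e,i,o,u): 2
Consonants: 2
Ratio = 2/2
= 1.00


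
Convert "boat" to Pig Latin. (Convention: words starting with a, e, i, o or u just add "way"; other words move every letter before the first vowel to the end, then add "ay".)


Word: "boat"
Starts with consonant(s) → move to end, add 'ay'
Consonant cluster: "b"
Pig Latin = "oatbay"


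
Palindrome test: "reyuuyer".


Word: "reyuuyer"
Reversed: "reyuuyer"
Forward == Backward? reyuuyer == reyuuyer
Palindrome = Yes


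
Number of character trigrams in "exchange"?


Word: "exchange" (length 8)
Number of 3-grams = length - 3 + 1 = 8 - 3 + 1
= 6


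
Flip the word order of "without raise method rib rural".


Original: "without raise method rib rural"
Words (1..n): without | raise | method | rib | rural
Reversed (n..1): rural | rib | method | raise | without
Result = "rural rib method raise without"


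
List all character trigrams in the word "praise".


Word: "praise" (length 6)
Number of trigrams = 6 - 3 + 1 = 4
  Position 0: "pra"
  Position 1: "rai"
  Position 2: "ais"
  Position 3: "ise"
Trigrams = "pra", "rai", "ais", "ise"


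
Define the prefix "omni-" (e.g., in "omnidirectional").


Prefix: omni-
Example: omnidirectional = omni- + directional
Meaning = all


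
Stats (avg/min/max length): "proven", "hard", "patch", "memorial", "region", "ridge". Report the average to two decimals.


Lengths: "proven"=6, "hard"=4, "patch"=5, "memorial"=8, "region"=6, "ridge"=5
Sum = 34, Count = 6
Average = 34/6 = 5.67
= avg=5.67, min=4, max=8


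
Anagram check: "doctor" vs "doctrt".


Word 1: "doctor" → sorted: cdoort
Word 2: "doctrt" → sorted: cdortt
Same letters? cdoort != cdortt
Anagram = No


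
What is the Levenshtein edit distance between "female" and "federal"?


Word 1: "female" (length 6)
Word 2: "federal" (length 7)
One optimal edit sequence (insert/delete/substitute each cost 1):
  1. keep 'f'
  2. insert 'e'  (+1)
  3. insert 'd'  (+1)
  4. keep 'e'
  5. substitute 'm' -> 'r'  (+1)
  6. keep 'a'
  7. keep 'l'
  8. delete 'e'  (+1)
Total edit operations: 4
Edit distance = 4


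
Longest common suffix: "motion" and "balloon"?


Word 1: "motion"
Word 2: "balloon"
Comparing from end:
  Pos -1: 'n' == 'n'
  Pos -2: 'o' == 'o'
  Pos -3: 'i' != 'o' (stop)
LCS = "on" (length 2)


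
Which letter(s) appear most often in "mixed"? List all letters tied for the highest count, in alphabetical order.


Word: "mixed"
Letter counts:
  'd': 1
  'e': 1
  'i': 1
  'm': 1
  'x': 1
Maximum count = 1
Most frequent = 'd', 'e', 'i', 'm', 'x' (1 time each)


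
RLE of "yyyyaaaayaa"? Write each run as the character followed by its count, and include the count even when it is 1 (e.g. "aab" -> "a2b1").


String: "yyyyaaaayaa"
Scanning for consecutive runs:
  'y' x 4
  'a' x 4
  'y' x 1
  'a' x 2
RLE = "y4a4y1a2"


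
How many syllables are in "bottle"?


Word: "bottle"
Syllable breakdown: bot | tle
Counting: 2 parts
= 2 syllables


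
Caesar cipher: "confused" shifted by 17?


Word: "confused"
Shift: 17
Each letter → (letter + shift) mod 26:
  'c' (2) + 17 = 19 → 't'
  'o' (14) + 17 = 5 → 'f'
  'n' (13) + 17 = 4 → 'e'
  'f' (5) + 17 = 22 → 'w'
  'u' (20) + 17 = 11 → 'l'
  's' (18) + 17 = 9 → 'j'
  'e' (4) + 17 = 21 → 'v'
  'd' (3) + 17 = 20 → 'u'
Result = "tfewljvu"


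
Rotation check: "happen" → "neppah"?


Word: "happen", Candidate: "neppah"
Method: check if candidate is substring of word+word
"happenhappen" contains "neppah"? No
Is rotation = No


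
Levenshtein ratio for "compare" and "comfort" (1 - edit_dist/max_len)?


Word 1: "compare" (length 7)
Word 2: "comfort" (length 7)
One optimal edit sequence:
  1. keep 'c'
  2. keep 'o'
  3. keep 'm'
  4. substitute 'p' -> 'f'  (+1)
  5. substitute 'a' -> 'o'  (+1)
  6. keep 'r'
  7. substitute 'e' -> 't'  (+1)
Edit distance = 3
Max length = max(7, 7) = 7
Similarity = 1 - 3/7
= 0.5714


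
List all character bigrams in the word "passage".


Word: "passage" (length 7)
Number of bigrams = 7 - 2 + 1 = 6
  Position 0: "pa"
  Position 1: "as"
  Position 2: "ss"
  Position 3: "sa"
  Position 4: "ag"
  Position 5: "ge"
Bigrams = "pa", "as", "ss", "sa", "ag", "ge"


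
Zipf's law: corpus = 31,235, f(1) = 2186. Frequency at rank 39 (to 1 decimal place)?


Zipf's law: f(r) = f(1) / r
f(1) = 2186
f(39) = 2186 / 39
= 56.1 occurrences


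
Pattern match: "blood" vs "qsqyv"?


Pattern of "blood": [0, 1, 2, 2, 3]
Pattern of "qsqyv": [0, 1, 0, 2, 3]
Patterns do not match
Same pattern = No


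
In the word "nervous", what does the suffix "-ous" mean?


Suffix: -ous
Example: nervous (nerve + -ous, with a spelling change)
Meaning = having quality of


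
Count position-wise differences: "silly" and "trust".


Comparing character by character (same length = 5):
  Pos 0: 's' vs 't' !=
  Pos 1: 'i' vs 'r' !=
  Pos 2: 'l' vs 'u' !=
  Pos 3: 'l' vs 's' !=
  Pos 4: 'y' vs 't' !=
Hamming distance = 5


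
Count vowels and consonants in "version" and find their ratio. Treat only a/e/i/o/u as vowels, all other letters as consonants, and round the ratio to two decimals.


Word: "version"
Vowels (a,e,i,o,u): 3
Consonants: 4
Ratio = 3/4
= 0.75


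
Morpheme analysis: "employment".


Word: "employment"
Morphemes: employ | -ment
Each morpheme carries meaning
= 2 morphemes


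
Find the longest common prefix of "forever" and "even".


Word 1: "forever"
Word 2: "even"
Comparing from start:
  Pos 0: 'f' != 'e' (stop)
LCP = "" (length 0)


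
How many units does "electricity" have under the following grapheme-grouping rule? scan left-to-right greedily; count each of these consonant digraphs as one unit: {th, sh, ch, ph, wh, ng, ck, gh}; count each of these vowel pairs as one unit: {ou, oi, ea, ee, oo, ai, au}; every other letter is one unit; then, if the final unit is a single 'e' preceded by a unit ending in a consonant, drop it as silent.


Word: "electricity" (11 letters)
Left-to-right scan:
  [1] 'e' (letter)
  [2] 'l' (letter)
  [3] 'e' (letter)
  [4] 'c' (letter)
  [5] 't' (letter)
  [6] 'r' (letter)
  [7] 'i' (letter)
  [8] 'c' (letter)
  [9] 'i' (letter)
  [10] 't' (letter)
  [11] 'y' (letter)
Units from scan: 11
Sound units = 11 units


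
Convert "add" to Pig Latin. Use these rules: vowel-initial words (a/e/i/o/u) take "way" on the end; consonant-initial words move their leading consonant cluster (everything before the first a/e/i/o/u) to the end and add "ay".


Word: "add"
Starts with vowel → add 'way'
Pig Latin = "addway"


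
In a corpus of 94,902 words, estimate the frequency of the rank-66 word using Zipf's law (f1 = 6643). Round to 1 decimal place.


Zipf's law: f(r) = f(1) / r
f(1) = 6643
f(66) = 6643 / 66
= 100.7 occurrences


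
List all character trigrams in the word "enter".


Word: "enter" (length 5)
Number of trigrams = 5 - 3 + 1 = 3
  Position 0: "ent"
  Position 1: "nte"
  Position 2: "ter"
Trigrams = "ent", "nte", "ter"


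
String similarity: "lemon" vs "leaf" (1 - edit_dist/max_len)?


Word 1: "lemon" (length 5)
Word 2: "leaf" (length 4)
One optimal edit sequence:
  1. keep 'l'
  2. keep 'e'
  3. delete 'm'  (+1)
  4. substitute 'o' -> 'a'  (+1)
  5. substitute 'n' -> 'f'  (+1)
Edit distance = 3
Max length = max(5, 4) = 5
Similarity = 1 - 3/5
= 0.4000


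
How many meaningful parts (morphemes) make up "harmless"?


Word: "harmless"
Morphemes: harm | -less
Each morpheme carries meaning
= 2 morphemes


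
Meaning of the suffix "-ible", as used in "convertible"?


Suffix: -ible
Example: convertible (convert + -ible)
Meaning = capable of


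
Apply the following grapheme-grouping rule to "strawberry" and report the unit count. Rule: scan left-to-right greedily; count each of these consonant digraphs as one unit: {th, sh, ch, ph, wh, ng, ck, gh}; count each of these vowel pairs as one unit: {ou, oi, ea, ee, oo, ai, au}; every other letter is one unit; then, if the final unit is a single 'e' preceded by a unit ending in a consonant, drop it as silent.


Word: "strawberry" (10 letters)
Left-to-right scan:
  1. 's' (letter)
  2. 't' (letter)
  3. 'r' (letter)
  4. 'a' (letter)
  5. 'w' (letter)
  6. 'b' (letter)
  7. 'e' (letter)
  8. 'r' (letter)
  9. 'r' (letter)
  10. 'y' (letter)
Units from scan: 10
Sound units = 10 units


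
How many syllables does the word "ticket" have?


Word: "ticket"
Syllable breakdown: tick · et
Counting: 2 parts
= 2 syllables


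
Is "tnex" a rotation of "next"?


Word: "next", Candidate: "tnex"
Method: check if candidate is substring of word+word
"nextnext" contains "tnex"? Yes
Is rotation = Yes


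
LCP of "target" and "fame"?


Word 1: "target"
Word 2: "fame"
Comparing from start:
  Pos 0: 't' != 'f' (stop)
LCP = "" (length 0)


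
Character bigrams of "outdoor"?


Word: "outdoor" (length 7)
Number of bigrams = 7 - 2 + 1 = 6
  Position 0: "ou"
  Position 1: "ut"
  Position 2: "td"
  Position 3: "do"
  Position 4: "oo"
  Position 5: "or"
Bigrams = "ou", "ut", "td", "do", "oo", "or"


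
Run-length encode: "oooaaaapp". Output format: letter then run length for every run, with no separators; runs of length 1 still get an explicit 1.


String: "oooaaaapp"
Scanning for consecutive runs:
  'o' x 3
  'a' x 4
  'p' x 2
RLE = "o3a4p2"


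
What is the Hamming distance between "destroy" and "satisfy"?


Comparing character by character (same length = 7):
  Pos 0: 'd' vs 's' !=
  Pos 1: 'e' vs 'a' !=
  Pos 2: 's' vs 't' !=
  Pos 3: 't' vs 'i' !=
  Pos 4: 'r' vs 's' !=
  Pos 5: 'o' vs 'f' !=
  Pos 6: 'y' vs 'y' =
Hamming distance = 6


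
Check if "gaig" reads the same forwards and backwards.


Word: "gaig"
Reversed: "giag"
Forward == Backward? gaig != giag
Palindrome = No


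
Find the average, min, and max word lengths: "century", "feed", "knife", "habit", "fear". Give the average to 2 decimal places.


Lengths: "century"=7, "feed"=4, "knife"=5, "habit"=5, "fear"=4
Sum = 25, Count = 5
Average = 25/5 = 5.00
= avg=5.00, min=4, max=7


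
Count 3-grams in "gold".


Word: "gold" (length 4)
Number of 3-grams = length - 3 + 1 = 4 - 3 + 1
= 2


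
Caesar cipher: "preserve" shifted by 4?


Word: "preserve"
Shift: 4
Each letter → (letter + shift) mod 26:
  'p' (15) + 4 = 19 → 't'
  'r' (17) + 4 = 21 → 'v'
  'e' (4) + 4 = 8 → 'i'
  's' (18) + 4 = 22 → 'w'
  'e' (4) + 4 = 8 → 'i'
  'r' (17) + 4 = 21 → 'v'
  'v' (21) + 4 = 25 → 'z'
  'e' (4) + 4 = 8 → 'i'
Result = "tviwivzi"


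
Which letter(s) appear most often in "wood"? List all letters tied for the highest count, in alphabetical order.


Word: "wood"
Letter counts:
  'd': 1
  'o': 2
  'w': 1
Maximum count = 2
Most frequent = 'o' (2 times each)


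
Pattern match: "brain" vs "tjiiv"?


Pattern of "brain": [0, 1, 2, 3, 4]
Pattern of "tjiiv": [0, 1, 2, 2, 3]
Patterns do not match
Same pattern = No


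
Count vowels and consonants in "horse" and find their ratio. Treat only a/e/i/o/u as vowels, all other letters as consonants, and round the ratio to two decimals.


Word: "horse"
Vowels (a,e,i,o,u): 2
Consonants: 3
Ratio = 2/3
= 0.67


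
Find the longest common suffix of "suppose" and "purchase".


Word 1: "suppose"
Word 2: "purchase"
Comparing from end:
  Pos -1: 'e' == 'e'
  Pos -2: 's' == 's'
  Pos -3: 'o' != 'a' (stop)
LCS = "se" (length 2)


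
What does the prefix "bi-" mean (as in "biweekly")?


Prefix: bi-
Example: biweekly = bi- + weekly
Meaning = two


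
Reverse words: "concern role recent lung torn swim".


Original: "concern role recent lung torn swim"
Words (1..n): concern | role | recent | lung | torn | swim
Reversed (n..1): swim | torn | lung | recent | role | concern
Result = "swim torn lung recent role concern"


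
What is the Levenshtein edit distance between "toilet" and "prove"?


Word 1: "toilet" (length 6)
Word 2: "prove" (length 5)
One optimal edit sequence (insert/delete/substitute each cost 1):
  1. substitute 't' -> 'p'  (+1)
  2. substitute 'o' -> 'r'  (+1)
  3. substitute 'i' -> 'o'  (+1)
  4. substitute 'l' -> 'v'  (+1)
  5. keep 'e'
  6. delete 't'  (+1)
Total edit operations: 5
Edit distance = 5
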